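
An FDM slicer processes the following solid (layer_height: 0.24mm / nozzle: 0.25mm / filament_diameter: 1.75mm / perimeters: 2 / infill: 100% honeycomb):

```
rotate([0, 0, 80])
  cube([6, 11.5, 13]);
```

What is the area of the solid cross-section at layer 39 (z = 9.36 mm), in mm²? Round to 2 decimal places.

69.00 mm²

At z = 9.36 mm: the cube is present — its section is the full 6×11.5 rectangle (area 69.00 mm²); (whole slice rotated 80° about Z — lengths, areas and connectivity unchanged). Overall, the cross-section is a single solid region. Net area = 69.00 mm².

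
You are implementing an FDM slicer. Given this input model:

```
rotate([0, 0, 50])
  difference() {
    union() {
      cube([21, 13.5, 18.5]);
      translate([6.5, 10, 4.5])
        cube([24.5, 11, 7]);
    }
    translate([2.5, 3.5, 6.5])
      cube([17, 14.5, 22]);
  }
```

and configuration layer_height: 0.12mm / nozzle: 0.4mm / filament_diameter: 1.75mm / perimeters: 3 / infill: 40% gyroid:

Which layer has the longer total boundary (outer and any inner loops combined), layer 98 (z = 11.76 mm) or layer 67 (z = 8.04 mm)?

Layer 98 (z = 11.76): the 21×13.5 cube contributes its full rectangle (perimeter 69.00 mm); the cube at (6.5, 10) is absent (z outside [4.5, 11.5]); Taking the union: only the 21×13.5 cube is present, so the union is just that shape — boundary = 69.00 mm; the cube at (2.5, 3.5) is present — its section is the full 17×14.5 rectangle (perimeter 63.00 mm); After the difference (first − rest): starting from the result so far, the 17×14.5 cube at (2.5, 3.5) partially overlaps it — only the 170.00 mm² overlap (of its 246.50 mm²) is removed, clipping the outline — boundary = 89.00 mm; (rotated 50° about Z; rotation is an isometry so areas/perimeters/island counts are preserved). So its perimeter = 89.00 mm. Layer 67 (z = 8.04): the cube is present — its section is the full 21×13.5 rectangle (perimeter 69.00 mm); the cube at (6.5, 10) is present — its section is the full 24.5×11 rectangle (perimeter 71.00 mm); Taking the union: the regions partially overlap (shared area 50.75 mm²), so the edge portions inside another operand are dropped and the merged outline is re-measured after clipping — boundary = 104.00 mm; the cube at (2.5, 3.5) (footprint 17×14.5) is included at this height (perimeter 63.00 mm); After the difference (first − rest): starting from that combined region, the 17×14.5 cube at (2.5, 3.5) partially overlaps it — only the 228.50 mm² overlap (of its 246.50 mm²) is removed, clipping the outline — boundary = 150.00 mm; (whole slice rotated 50° about Z — lengths, areas and connectivity unchanged). So its perimeter = 150.00 mm. Layer 67 is larger (150.00 vs 89.00 mm).

layer 67 (z = 8.04 mm)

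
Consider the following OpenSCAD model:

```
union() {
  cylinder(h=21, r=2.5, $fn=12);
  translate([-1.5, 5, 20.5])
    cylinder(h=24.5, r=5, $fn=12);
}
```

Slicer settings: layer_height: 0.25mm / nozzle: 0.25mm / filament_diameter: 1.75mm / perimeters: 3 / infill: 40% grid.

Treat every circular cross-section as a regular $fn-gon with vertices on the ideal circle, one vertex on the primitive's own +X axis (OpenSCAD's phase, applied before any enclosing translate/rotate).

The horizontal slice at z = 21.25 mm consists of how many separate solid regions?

At z = 21.25 mm: the cylinder is not intersected at this z (z outside [0, 21]); the r=5 cylinder at (-1.5, 5) contributes a regular 12-gon of circumradius 5; Combining (union): only the r=5 cylinder at (-1.5, 5) is present, so the union is just that shape — 1 connected region. The result has 1 disconnected region.

1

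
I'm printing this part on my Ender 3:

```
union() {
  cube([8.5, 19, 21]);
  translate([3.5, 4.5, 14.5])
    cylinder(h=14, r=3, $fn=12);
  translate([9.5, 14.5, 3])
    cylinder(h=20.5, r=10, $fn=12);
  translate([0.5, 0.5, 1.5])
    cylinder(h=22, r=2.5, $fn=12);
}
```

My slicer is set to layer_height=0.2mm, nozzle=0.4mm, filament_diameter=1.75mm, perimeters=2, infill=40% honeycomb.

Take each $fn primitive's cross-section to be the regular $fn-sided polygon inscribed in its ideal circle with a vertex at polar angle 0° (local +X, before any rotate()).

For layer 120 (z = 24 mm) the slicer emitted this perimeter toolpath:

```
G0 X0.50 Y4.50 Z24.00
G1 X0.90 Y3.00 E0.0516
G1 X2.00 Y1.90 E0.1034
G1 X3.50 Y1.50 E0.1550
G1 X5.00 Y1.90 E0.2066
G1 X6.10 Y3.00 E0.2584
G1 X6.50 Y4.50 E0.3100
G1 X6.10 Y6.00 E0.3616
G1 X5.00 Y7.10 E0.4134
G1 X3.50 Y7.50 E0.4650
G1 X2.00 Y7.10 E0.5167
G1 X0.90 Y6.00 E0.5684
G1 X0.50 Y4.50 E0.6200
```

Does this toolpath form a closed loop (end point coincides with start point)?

yes

Start point (G0): (0.50, 4.50). End point (last G1): the path returns to the start — closed.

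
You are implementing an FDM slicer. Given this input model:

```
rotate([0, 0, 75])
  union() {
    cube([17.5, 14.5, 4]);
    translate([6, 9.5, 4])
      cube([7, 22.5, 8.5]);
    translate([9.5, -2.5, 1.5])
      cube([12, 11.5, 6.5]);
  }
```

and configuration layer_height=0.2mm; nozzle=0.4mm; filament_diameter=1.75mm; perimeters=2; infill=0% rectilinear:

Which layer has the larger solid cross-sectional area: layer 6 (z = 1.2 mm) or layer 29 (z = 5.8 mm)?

Layer 6 (z = 1.2): the 17.5×14.5 cube contributes its full rectangle (area 253.75 mm²); the cube at (6, 9.5) is absent (z outside [4, 12.5]); the cube at (9.5, -2.5) is not intersected at this z (z outside [1.5, 8]); Combining (union): only the 17.5×14.5 cube is present, so the union is just that shape — area = 253.75 mm²; (rotated 75° about Z; rotation is an isometry so areas/perimeters/island counts are preserved). So its area = 253.75 mm². Layer 29 (z = 5.8): the cube is absent (z outside [0, 4]); the cube at (6, 9.5) is present — its section is the full 7×22.5 rectangle (area 157.50 mm²); the 12×11.5 cube at (9.5, -2.5) contributes its full rectangle (area 138.00 mm²); Merging all regions: the 2 present regions are separate (no shared area or edge), so areas and boundary lengths simply add and each stays a separate island — area = 295.50 mm²; (rotated 75° about Z; rotation is an isometry so areas/perimeters/island counts are preserved). So its area = 295.50 mm². Layer 29 is larger (295.50 vs 253.75 mm²).

layer 29 (z = 5.8 mm)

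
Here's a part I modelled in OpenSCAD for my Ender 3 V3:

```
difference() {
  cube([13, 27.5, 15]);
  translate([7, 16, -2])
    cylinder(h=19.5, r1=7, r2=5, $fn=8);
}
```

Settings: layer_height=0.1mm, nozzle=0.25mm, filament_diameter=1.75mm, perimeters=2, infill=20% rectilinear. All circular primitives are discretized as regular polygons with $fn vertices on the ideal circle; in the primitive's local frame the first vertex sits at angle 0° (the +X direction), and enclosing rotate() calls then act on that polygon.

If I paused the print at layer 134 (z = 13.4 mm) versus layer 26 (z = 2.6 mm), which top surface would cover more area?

layer 134 (z = 13.4 mm)

Layer 134 (z = 13.4): the cube (footprint 13×27.5) is included at this height (area 357.50 mm²); the cone at (7, 16) contributes a regular 8-gon of circumradius 5.421 (interpolated between r1=7 and r2=5 at t=0.790) (area = (8/2)·5.421²·sin(360°/8) = 83.10 mm²); Subtracting the remaining from the first: starting from the 13×27.5 cube (357.50 mm²), the cone at (7, 16) lies wholly inside it (removes its full 83.10 mm² and its 33.19 mm outline becomes a hole wall) — area = 274.40 mm². So its area = 274.40 mm². Layer 26 (z = 2.6): the cube is present — its section is the full 13×27.5 rectangle (area 357.50 mm²); the cone at (7, 16): at t=0.236 of its height the radius interpolates to r₁+(r₂−r₁)t = 6.528, giving a regular 8-gon of that circumradius (area = (8/2)·6.528²·sin(360°/8) = 120.54 mm²); Taking the first minus the rest: starting from the 13×27.5 cube (357.50 mm²), the cone at (7, 16) partially overlaps it — only the 119.87 mm² overlap (of its 120.54 mm²) is removed, clipping the outline — area = 237.63 mm². So its area = 237.63 mm². Layer 134 is larger (274.40 vs 237.63 mm²).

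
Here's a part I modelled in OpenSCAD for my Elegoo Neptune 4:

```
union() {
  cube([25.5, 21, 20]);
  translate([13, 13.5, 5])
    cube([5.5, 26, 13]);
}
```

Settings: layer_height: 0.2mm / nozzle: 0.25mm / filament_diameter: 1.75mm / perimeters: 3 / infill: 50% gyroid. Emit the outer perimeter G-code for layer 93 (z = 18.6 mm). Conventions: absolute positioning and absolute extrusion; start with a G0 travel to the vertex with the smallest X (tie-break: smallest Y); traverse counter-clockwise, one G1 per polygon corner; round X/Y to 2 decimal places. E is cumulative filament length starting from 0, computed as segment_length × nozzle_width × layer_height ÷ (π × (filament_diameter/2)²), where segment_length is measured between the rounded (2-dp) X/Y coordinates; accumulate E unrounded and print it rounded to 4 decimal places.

At z = 18.6 mm: the cube is present — its section is the full 25.5×21 rectangle; the cube at (13, 13.5) does not reach this height (z outside [5, 18]); Combining (union): only the 25.5×21 cube is present, so the union is just that shape — 1 connected region. The outline is a single polygon with 4 vertices. Extrusion per mm of travel: 0.25 × 0.2 / (π × 0.875²) = 0.020788. Accumulating E over each segment gives final E = 1.9332.

G0 X0.00 Y0.00 Z18.60
G1 X25.50 Y0.00 E0.5301
G1 X25.50 Y21.00 E0.9666
G1 X0.00 Y21.00 E1.4967
G1 X0.00 Y0.00 E1.9332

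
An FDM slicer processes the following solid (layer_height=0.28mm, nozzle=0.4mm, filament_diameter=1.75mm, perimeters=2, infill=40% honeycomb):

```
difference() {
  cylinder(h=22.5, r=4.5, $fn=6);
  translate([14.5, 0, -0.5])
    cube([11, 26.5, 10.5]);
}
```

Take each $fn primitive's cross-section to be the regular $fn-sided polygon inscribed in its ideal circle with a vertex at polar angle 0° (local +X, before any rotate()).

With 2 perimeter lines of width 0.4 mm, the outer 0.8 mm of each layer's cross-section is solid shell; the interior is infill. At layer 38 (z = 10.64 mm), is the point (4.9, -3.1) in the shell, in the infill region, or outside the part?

At z = 10.64 mm: the cylinder: section is a regular 6-gon, circumradius r=4.5; the cube at (14.5, 0) is absent (z outside [-0.5, 10]); Taking the first minus the rest: none of the subtracted shapes is present at this height, so the r=4.5 cylinder is unchanged — 1 connected region. Overall, the cross-section is a single solid region. The nearest boundary edge runs (2.25, -3.90)→(4.50, 0.00); distance from the point to it = 1.90 mm. The point is not inside any of the regions above, so it lies outside the cross-section (1.90 mm from the nearest boundary).

outside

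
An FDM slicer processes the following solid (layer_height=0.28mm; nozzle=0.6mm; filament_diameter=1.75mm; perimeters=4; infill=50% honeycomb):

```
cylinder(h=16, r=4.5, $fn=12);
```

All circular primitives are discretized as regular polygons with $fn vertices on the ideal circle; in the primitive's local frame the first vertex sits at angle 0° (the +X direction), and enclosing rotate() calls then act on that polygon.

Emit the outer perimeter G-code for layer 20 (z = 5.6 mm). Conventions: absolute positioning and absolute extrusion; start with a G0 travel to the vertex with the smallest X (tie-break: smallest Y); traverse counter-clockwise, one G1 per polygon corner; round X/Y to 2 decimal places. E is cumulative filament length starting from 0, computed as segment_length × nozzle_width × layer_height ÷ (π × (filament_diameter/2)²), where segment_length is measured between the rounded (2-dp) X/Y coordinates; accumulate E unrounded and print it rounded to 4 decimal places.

At z = 5.6 mm: the cylinder: section is a regular 12-gon, circumradius r=4.5. The outline is a single polygon with 12 vertices. Extrusion per mm of travel: 0.6 × 0.28 / (π × 0.875²) = 0.069846. Accumulating E over each segment gives final E = 1.9531.

G0 X-4.50 Y0.00 Z5.60
G1 X-3.90 Y-2.25 E0.1626
G1 X-2.25 Y-3.90 E0.3256
G1 X0.00 Y-4.50 E0.4883
G1 X2.25 Y-3.90 E0.6509
G1 X3.90 Y-2.25 E0.8139
G1 X4.50 Y0.00 E0.9765
G1 X3.90 Y2.25 E1.1392
G1 X2.25 Y3.90 E1.3022
G1 X0.00 Y4.50 E1.4648
G1 X-2.25 Y3.90 E1.6275
G1 X-3.90 Y2.25 E1.7905
G1 X-4.50 Y0.00 E1.9531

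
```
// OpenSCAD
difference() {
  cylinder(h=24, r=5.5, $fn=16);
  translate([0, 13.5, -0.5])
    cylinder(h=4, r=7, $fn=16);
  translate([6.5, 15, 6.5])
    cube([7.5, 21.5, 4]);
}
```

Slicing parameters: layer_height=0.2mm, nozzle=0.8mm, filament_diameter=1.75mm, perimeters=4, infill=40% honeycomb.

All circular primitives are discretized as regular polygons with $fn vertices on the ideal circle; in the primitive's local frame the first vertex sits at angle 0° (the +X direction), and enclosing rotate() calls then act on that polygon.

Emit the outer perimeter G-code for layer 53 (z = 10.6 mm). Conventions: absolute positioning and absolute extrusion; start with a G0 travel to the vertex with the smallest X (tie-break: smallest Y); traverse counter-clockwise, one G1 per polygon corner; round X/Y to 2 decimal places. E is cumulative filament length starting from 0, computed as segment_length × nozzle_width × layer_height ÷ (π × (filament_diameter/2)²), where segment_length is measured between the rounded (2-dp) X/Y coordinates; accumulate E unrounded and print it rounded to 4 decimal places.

G0 X-5.50 Y0.00 Z10.60
G1 X-5.08 Y-2.10 E0.1425
G1 X-3.89 Y-3.89 E0.2854
G1 X-2.10 Y-5.08 E0.4284
G1 X0.00 Y-5.50 E0.5709
G1 X2.10 Y-5.08 E0.7133
G1 X3.89 Y-3.89 E0.8563
G1 X5.08 Y-2.10 E0.9993
G1 X5.50 Y0.00 E1.1418
G1 X5.08 Y2.10 E1.2842
G1 X3.89 Y3.89 E1.4272
G1 X2.10 Y5.08 E1.5702
G1 X0.00 Y5.50 E1.7127
G1 X-2.10 Y5.08 E1.8551
G1 X-3.89 Y3.89 E1.9981
G1 X-5.08 Y2.10 E2.1411
G1 X-5.50 Y0.00 E2.2835

At z = 10.6 mm: the r=5.5 cylinder gives a regular 16-gon of circumradius 5.5 (constant along its height); the cylinder at (0, 13.5) does not reach this height (z outside [-0.5, 3.5]); the cube at (6.5, 15) does not reach this height (z outside [6.5, 10.5]); Subtracting the remaining from the first: none of the subtracted shapes is present at this height, so the r=5.5 cylinder is unchanged — 1 connected region. The outline is a single polygon with 16 vertices. Extrusion per mm of travel: 0.8 × 0.2 / (π × 0.875²) = 0.066520. Accumulating E over each segment gives final E = 2.2835.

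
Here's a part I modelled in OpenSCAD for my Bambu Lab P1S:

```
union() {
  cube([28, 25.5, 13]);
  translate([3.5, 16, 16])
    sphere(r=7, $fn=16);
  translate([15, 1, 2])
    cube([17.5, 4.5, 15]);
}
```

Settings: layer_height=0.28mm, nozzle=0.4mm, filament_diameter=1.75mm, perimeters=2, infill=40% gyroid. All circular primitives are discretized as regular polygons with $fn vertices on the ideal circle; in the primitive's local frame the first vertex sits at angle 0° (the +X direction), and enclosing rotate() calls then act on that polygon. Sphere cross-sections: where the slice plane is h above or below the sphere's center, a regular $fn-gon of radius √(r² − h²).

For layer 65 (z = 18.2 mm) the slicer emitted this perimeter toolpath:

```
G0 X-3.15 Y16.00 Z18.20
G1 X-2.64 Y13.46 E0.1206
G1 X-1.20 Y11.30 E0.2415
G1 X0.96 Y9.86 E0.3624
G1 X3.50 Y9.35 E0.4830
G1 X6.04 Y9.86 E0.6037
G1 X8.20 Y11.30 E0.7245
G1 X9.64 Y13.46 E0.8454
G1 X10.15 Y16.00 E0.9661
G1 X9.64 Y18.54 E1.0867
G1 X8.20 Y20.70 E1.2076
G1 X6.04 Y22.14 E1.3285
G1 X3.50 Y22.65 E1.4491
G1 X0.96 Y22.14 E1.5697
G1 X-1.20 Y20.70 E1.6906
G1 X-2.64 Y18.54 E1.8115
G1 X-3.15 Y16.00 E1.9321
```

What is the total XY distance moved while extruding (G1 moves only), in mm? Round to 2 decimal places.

Sum the Euclidean lengths of each G1 segment: total = 41.49 mm.

41.49 mm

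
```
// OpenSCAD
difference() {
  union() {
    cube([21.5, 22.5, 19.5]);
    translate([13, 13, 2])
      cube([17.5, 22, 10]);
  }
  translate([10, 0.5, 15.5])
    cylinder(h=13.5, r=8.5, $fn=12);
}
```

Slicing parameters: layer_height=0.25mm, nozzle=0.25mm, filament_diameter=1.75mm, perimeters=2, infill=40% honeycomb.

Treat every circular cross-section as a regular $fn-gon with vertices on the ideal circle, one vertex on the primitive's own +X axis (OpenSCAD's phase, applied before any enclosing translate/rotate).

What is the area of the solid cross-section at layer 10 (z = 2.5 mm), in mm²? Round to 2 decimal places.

788.00 mm²

At z = 2.5 mm: the cube is present — its section is the full 21.5×22.5 rectangle (area 483.75 mm²); the cube at (13, 13) (footprint 17.5×22) is included at this height (area 385.00 mm²); Merging all regions: the regions partially overlap — summed areas 868.75 mm² minus the doubly-counted overlap 80.75 mm² gives 788.00 mm² — area = 788.00 mm²; the cylinder at (10, 0.5) does not reach this height (z outside [15.5, 29]); Subtracting the remaining from the first: none of the subtracted shapes is present at this height, so that combined region is unchanged — area = 788.00 mm². Overall, the cross-section is a single solid region. Net area = 788.00 mm².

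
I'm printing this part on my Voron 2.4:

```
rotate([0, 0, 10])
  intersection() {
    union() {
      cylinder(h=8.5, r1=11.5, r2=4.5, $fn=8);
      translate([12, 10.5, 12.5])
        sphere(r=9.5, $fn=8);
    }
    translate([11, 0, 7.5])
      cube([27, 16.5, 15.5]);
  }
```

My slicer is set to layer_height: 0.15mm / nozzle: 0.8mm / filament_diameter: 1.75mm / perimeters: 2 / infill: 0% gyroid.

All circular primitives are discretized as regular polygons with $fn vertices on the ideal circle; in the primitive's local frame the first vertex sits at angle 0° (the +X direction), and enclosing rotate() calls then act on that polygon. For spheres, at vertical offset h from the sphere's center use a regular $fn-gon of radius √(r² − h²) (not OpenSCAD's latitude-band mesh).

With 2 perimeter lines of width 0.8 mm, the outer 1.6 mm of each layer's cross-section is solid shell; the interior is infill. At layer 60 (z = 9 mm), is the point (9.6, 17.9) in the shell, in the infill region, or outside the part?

At z = 9 mm: the cone is not intersected at this z (z outside [0, 8.5]); the r=9.5 sphere at (12, 10.5) contributes a regular 8-gon of circumradius √(9.5²−3.5²) = 8.832; Taking the union: only the r=9.5 sphere at (12, 10.5) is present, so the union is just that shape — 1 connected region; the cube at (11, 0) is present — its section is the full 27×16.5 rectangle; After intersecting: the 27×16.5 cube at (11, 0) partially overlaps the result so far; clipping to the common part keeps 115.31 mm² — 1 connected region; (rotated 10° about Z; rotation is an isometry so areas/perimeters/island counts are preserved). Overall, the cross-section is a single solid region. Undo the 10° rotation: the query point maps to (12.562, 15.961) in the un-rotated model frame. The nearest boundary edge runs (11.00, 16.50)→(18.35, 16.50); distance from the point to it = 0.54 mm. The point is inside the cross-section, 0.54 mm from the nearest boundary — within the 1.6 mm shell band (2 × 0.8).

shell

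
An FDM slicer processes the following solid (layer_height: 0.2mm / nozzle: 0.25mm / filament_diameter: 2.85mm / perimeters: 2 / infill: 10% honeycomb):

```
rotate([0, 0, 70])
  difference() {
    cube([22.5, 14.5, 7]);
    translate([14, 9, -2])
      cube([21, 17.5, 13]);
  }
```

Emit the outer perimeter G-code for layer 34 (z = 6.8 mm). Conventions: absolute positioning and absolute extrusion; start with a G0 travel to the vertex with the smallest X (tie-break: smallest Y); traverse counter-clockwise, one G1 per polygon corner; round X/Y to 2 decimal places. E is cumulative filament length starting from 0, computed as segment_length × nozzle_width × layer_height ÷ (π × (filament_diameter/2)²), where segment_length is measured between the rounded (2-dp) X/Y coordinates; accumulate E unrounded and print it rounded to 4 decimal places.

G0 X-13.63 Y4.96 Z6.80
G1 X0.00 Y0.00 E0.1137
G1 X7.70 Y21.14 E0.2900
G1 X-0.76 Y24.22 E0.3606
G1 X-3.67 Y16.23 E0.4272
G1 X-8.84 Y18.11 E0.4703
G1 X-13.63 Y4.96 E0.5800

At z = 6.8 mm: the cube is present — its section is the full 22.5×14.5 rectangle; the 21×17.5 cube at (14, 9) contributes its full rectangle; After the difference (first − rest): starting from the 22.5×14.5 cube, the 21×17.5 cube at (14, 9) partially overlaps it — only the 46.75 mm² overlap (of its 367.50 mm²) is removed, clipping the outline — 1 connected region; (whole slice rotated 70° about Z — lengths, areas and connectivity unchanged). The outline is a single polygon with 6 vertices. Extrusion per mm of travel: 0.25 × 0.2 / (π × 1.425²) = 0.007838. Accumulating E over each segment gives final E = 0.5800.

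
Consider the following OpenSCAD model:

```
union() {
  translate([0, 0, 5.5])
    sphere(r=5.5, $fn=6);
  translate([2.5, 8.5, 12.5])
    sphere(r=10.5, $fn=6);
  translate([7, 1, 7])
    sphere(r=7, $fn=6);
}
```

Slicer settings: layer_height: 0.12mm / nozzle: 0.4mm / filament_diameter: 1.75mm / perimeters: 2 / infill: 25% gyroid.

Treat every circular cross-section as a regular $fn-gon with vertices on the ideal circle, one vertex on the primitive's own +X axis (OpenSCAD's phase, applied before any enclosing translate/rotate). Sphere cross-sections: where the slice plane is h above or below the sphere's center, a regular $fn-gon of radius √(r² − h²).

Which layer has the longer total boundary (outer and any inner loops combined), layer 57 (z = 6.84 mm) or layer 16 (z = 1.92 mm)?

Layer 57 (z = 6.84): the r=5.5 sphere contributes a regular 6-gon of circumradius √(5.5²−1.34²) = 5.334 (perimeter = 2·6·5.334·sin(180°/6) = 32.01 mm); the r=10.5 sphere at (2.5, 8.5) slices to a regular 6-gon of circumradius 8.844 (√(r²−h²) with h=5.66 from center) (perimeter = 2·6·8.844·sin(180°/6) = 53.06 mm); the r=7 sphere at (7, 1) slices to a regular 6-gon of circumradius 6.998 (√(r²−h²) with h=0.16 from center) (perimeter = 2·6·6.998·sin(180°/6) = 41.99 mm); Combining (union): the regions partially overlap (shared area 82.08 mm²), so the edge portions inside another operand are dropped and the merged outline is re-measured after clipping — boundary = 71.34 mm. So its perimeter = 71.34 mm. Layer 16 (z = 1.92): the r=5.5 sphere slices to a regular 6-gon of circumradius 4.175 (√(r²−h²) with h=3.58 from center) (perimeter = 2·6·4.175·sin(180°/6) = 25.05 mm); the sphere at (2.5, 8.5) is absent (|z−center|=10.580 > r=10.5); the r=7 sphere at (7, 1) contributes a regular 6-gon of circumradius √(7²−5.08²) = 4.816 (perimeter = 2·6·4.816·sin(180°/6) = 28.90 mm); Combining (union): the regions partially overlap (shared area 3.15 mm²), so the edge portions inside another operand are dropped and the merged outline is re-measured after clipping — boundary = 45.98 mm. So its perimeter = 45.98 mm. Layer 57 is larger (71.34 vs 45.98 mm).

layer 57 (z = 6.84 mm)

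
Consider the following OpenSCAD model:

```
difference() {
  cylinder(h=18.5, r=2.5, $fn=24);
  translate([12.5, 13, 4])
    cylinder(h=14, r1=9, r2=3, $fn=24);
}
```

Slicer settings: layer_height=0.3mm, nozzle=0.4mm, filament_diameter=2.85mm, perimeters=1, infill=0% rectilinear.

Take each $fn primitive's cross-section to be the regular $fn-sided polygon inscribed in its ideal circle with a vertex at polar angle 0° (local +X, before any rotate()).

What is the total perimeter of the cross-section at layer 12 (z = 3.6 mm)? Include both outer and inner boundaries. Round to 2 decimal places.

15.66 mm

At z = 3.6 mm: the cylinder: section is a regular 24-gon, circumradius r=2.5 (perimeter = 2·24·2.500·sin(180°/24) = 15.66 mm); the cone at (12.5, 13) does not reach this height (z outside [4, 18]); Subtracting the remaining from the first: none of the subtracted shapes is present at this height, so the r=2.5 cylinder is unchanged — boundary = 15.66 mm. Overall, the cross-section is a single solid region. Total boundary length (outer) = 15.66 mm.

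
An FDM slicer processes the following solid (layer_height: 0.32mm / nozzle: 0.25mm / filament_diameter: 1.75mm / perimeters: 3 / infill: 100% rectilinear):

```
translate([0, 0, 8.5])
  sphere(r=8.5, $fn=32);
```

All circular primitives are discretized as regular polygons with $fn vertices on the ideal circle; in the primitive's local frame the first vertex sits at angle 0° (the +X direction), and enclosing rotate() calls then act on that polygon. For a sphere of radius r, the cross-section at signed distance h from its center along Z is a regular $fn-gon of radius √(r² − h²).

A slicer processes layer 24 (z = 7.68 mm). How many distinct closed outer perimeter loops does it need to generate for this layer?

At z = 7.68 mm: the sphere: section is a regular 32-gon, circumradius = √(r²−h²) = √(8.5²−0.82²) = 8.460. The result has 1 disconnected region.

1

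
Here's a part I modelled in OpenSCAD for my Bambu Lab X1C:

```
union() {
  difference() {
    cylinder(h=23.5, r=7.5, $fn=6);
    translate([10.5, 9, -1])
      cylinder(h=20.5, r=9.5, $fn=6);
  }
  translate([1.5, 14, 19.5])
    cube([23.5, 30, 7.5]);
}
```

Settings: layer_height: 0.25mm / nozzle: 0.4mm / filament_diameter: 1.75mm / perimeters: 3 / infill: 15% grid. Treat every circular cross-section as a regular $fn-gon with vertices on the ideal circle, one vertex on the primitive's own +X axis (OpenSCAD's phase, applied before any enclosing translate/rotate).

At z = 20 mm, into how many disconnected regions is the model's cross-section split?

At z = 20 mm: the r=7.5 cylinder contributes a regular 6-gon of circumradius 7.5; the cylinder at (10.5, 9) is absent (z outside [-1, 19.5]); Taking the first minus the rest: none of the subtracted shapes is present at this height, so the r=7.5 cylinder is unchanged — 1 connected region; the 23.5×30 cube at (1.5, 14) contributes its full rectangle; Combining (union): the 2 present regions are separate (no shared area or edge), so areas and boundary lengths simply add and each stays a separate island — 2 connected regions. The result has 2 disconnected regions.

2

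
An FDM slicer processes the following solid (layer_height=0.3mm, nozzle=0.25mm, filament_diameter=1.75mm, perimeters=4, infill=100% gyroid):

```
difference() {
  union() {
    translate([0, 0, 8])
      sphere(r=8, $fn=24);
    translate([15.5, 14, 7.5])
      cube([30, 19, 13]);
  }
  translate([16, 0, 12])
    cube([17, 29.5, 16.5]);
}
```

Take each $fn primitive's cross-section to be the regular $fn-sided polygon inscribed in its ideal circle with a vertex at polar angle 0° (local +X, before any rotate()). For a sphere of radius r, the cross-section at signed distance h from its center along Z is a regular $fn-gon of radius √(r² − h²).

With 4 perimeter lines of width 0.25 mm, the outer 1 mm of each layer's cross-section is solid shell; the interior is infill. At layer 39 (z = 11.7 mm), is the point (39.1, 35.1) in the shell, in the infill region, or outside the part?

At z = 11.7 mm: the r=8 sphere slices to a regular 24-gon of circumradius 7.093 (√(r²−h²) with h=3.7 from center); the 30×19 cube at (15.5, 14) contributes its full rectangle; Taking the union: the 2 present regions are separate (no shared area or edge), so areas and boundary lengths simply add and each stays a separate island — 2 connected regions; the cube at (16, 0) does not reach this height (z outside [12, 28.5]); Subtracting the remaining from the first: none of the subtracted shapes is present at this height, so that combined region is unchanged — 2 connected regions. Overall, the cross-section has 2 separate islands. The nearest boundary edge runs (15.50, 33.00)→(45.50, 33.00); distance from the point to it = 2.10 mm. The point is not inside any of the regions above, so it lies outside the cross-section (2.10 mm from the nearest boundary).

outside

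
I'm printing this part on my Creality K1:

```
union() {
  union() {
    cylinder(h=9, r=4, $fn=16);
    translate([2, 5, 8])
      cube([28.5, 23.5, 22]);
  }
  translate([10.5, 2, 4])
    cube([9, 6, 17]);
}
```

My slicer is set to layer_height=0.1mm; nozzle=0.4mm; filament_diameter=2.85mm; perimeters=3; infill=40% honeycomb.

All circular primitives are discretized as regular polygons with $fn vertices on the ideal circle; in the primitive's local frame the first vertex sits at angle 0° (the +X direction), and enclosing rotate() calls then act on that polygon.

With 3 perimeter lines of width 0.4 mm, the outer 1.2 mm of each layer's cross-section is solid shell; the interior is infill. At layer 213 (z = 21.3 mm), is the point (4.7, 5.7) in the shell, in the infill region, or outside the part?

shell

At z = 21.3 mm: the cylinder does not reach this height (z outside [0, 9]); the 28.5×23.5 cube at (2, 5) contributes its full rectangle; Taking the union: only the 28.5×23.5 cube at (2, 5) is present, so the union is just that shape — 1 connected region; the cube at (10.5, 2) is absent (z outside [4, 21]); Combining (union): only that combined region is present, so the union is just that shape — 1 connected region. Overall, the cross-section is a single solid region. The nearest boundary edge runs (2.00, 5.00)→(30.50, 5.00); distance from the point to it = 0.70 mm. The point is inside the cross-section, 0.70 mm from the nearest boundary — within the 1.2 mm shell band (3 × 0.4).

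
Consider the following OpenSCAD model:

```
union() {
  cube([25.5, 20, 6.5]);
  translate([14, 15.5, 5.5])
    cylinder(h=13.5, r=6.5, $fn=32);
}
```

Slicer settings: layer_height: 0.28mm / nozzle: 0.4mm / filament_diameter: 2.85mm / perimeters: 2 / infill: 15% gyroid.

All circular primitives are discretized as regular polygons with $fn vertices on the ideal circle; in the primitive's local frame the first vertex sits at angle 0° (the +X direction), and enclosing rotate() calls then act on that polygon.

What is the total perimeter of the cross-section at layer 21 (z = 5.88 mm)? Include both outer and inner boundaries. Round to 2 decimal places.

At z = 5.88 mm: the 25.5×20 cube contributes its full rectangle (perimeter 91.00 mm); the cylinder at (14, 15.5): section is a regular 32-gon, circumradius r=6.5 (perimeter = 2·32·6.500·sin(180°/32) = 40.78 mm); Taking the union: the regions partially overlap (shared area 119.14 mm²), so the edge portions inside another operand are dropped and the merged outline is re-measured after clipping — boundary = 92.09 mm. Overall, the cross-section is a single solid region. Total boundary length (outer) = 92.09 mm.

92.09 mm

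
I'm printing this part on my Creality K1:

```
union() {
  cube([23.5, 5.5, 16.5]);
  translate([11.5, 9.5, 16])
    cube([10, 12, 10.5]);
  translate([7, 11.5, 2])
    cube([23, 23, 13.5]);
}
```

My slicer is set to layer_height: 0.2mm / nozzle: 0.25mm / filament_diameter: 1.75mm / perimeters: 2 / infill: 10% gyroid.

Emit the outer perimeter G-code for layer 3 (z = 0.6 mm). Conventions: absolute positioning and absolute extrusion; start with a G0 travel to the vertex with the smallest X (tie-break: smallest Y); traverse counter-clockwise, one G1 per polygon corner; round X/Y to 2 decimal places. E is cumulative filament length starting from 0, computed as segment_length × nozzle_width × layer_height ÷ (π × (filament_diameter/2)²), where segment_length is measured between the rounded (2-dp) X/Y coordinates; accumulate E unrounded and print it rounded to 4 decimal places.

At z = 0.6 mm: the 23.5×5.5 cube contributes its full rectangle; the cube at (11.5, 9.5) is not intersected at this z (z outside [16, 26.5]); the cube at (7, 11.5) is not intersected at this z (z outside [2, 15.5]); Merging all regions: only the 23.5×5.5 cube is present, so the union is just that shape — 1 connected region. The outline is a single polygon with 4 vertices. Extrusion per mm of travel: 0.25 × 0.2 / (π × 0.875²) = 0.020788. Accumulating E over each segment gives final E = 1.2057.

G0 X0.00 Y0.00 Z0.60
G1 X23.50 Y0.00 E0.4885
G1 X23.50 Y5.50 E0.6028
G1 X0.00 Y5.50 E1.0913
G1 X0.00 Y0.00 E1.2057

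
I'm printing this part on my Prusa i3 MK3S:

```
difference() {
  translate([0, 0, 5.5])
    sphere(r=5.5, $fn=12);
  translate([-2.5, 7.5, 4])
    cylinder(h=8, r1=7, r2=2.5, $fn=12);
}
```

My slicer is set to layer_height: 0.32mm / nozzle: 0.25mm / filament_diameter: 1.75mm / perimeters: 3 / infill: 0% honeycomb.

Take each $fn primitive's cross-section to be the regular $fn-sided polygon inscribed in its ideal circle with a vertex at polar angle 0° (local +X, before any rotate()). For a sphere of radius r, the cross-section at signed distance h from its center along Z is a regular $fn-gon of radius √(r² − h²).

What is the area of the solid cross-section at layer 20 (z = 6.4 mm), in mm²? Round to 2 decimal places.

73.54 mm²

At z = 6.4 mm: the sphere: section is a regular 12-gon, circumradius = √(r²−h²) = √(5.5²−0.9²) = 5.426 (area = (12/2)·5.426²·sin(360°/12) = 88.32 mm²); the cone at (-2.5, 7.5): at t=0.300 of its height the radius interpolates to r₁+(r₂−r₁)t = 5.650, giving a regular 12-gon of that circumradius (area = (12/2)·5.650²·sin(360°/12) = 95.77 mm²); Taking the first minus the rest: starting from the r=5.5 sphere (88.32 mm²), the cone at (-2.5, 7.5) partially overlaps it — only the 14.78 mm² overlap (of its 95.77 mm²) is removed, clipping the outline — area = 73.54 mm². Overall, the cross-section is a single solid region. Net area = 73.54 mm².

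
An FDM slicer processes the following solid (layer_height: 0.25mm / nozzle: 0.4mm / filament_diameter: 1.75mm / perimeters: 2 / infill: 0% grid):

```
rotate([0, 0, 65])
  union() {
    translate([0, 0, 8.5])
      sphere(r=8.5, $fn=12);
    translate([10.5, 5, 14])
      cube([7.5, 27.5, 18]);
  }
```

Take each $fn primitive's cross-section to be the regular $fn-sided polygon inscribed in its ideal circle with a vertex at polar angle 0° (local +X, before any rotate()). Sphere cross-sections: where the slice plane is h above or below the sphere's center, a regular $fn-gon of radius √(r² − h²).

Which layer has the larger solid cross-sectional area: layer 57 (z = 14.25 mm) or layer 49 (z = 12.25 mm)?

Layer 57 (z = 14.25): the sphere: section is a regular 12-gon, circumradius = √(r²−h²) = √(8.5²−5.75²) = 6.260 (area = (12/2)·6.260²·sin(360°/12) = 117.56 mm²); the cube at (10.5, 5) (footprint 7.5×27.5) is included at this height (area 206.25 mm²); Merging all regions: the 2 present regions are separate (no shared area or edge), so areas and boundary lengths simply add and each stays a separate island — area = 323.81 mm²; (rotated 65° about Z; rotation is an isometry so areas/perimeters/island counts are preserved). So its area = 323.81 mm². Layer 49 (z = 12.25): the r=8.5 sphere contributes a regular 12-gon of circumradius √(8.5²−3.75²) = 7.628 (area = (12/2)·7.628²·sin(360°/12) = 174.56 mm²); the cube at (10.5, 5) is absent (z outside [14, 32]); Merging all regions: only the r=8.5 sphere is present, so the union is just that shape — area = 174.56 mm²; (whole slice rotated 65° about Z — lengths, areas and connectivity unchanged). So its area = 174.56 mm². Layer 57 is larger (323.81 vs 174.56 mm²).

layer 57 (z = 14.25 mm)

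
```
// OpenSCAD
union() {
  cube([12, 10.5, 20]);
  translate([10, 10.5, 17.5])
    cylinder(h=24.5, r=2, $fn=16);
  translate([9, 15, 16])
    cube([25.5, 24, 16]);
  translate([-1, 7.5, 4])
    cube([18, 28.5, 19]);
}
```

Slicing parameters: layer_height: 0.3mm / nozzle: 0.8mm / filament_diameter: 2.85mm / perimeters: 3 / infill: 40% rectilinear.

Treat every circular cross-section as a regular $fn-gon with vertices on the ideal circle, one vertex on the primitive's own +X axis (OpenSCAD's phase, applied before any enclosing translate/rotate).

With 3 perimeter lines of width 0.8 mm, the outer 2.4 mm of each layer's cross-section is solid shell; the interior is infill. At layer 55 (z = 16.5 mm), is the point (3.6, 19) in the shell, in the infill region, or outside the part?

At z = 16.5 mm: the 12×10.5 cube contributes its full rectangle; the cylinder at (10, 10.5) is absent (z outside [17.5, 42]); the cube at (9, 15) is present — its section is the full 25.5×24 rectangle; the cube at (-1, 7.5) is present — its section is the full 18×28.5 rectangle; Combining (union): the regions partially overlap (shared area 204.00 mm²), so overlapping operands fuse into one piece — 1 connected region. Overall, the cross-section is a single solid region. The nearest boundary edge runs (-1.00, 7.50)→(-1.00, 36.00); distance from the point to it = 4.60 mm. The point is inside the cross-section and 4.60 mm from the nearest boundary — more than the 2.4 mm shell width (3 × 0.8), so it's in the infill interior.

infill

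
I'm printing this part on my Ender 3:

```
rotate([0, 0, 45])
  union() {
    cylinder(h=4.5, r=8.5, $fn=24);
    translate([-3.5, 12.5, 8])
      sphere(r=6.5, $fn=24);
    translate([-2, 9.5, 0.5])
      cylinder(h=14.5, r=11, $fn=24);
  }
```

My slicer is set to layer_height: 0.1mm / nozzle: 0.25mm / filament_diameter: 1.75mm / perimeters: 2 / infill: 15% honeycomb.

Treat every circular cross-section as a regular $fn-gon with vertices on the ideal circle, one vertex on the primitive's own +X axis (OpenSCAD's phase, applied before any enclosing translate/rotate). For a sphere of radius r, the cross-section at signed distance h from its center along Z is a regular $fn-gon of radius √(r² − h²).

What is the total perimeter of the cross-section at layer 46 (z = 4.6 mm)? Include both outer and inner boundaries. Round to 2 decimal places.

68.92 mm

At z = 4.6 mm: the cylinder is absent (z outside [0, 4.5]); the r=6.5 sphere at (-3.5, 12.5) contributes a regular 24-gon of circumradius √(6.5²−3.4²) = 5.540 (perimeter = 2·24·5.540·sin(180°/24) = 34.71 mm); the r=11 cylinder at (-2, 9.5) gives a regular 24-gon of circumradius 11 (constant along its height) (perimeter = 2·24·11.000·sin(180°/24) = 68.92 mm); Merging all regions: the r=6.5 sphere at (-3.5, 12.5) lies entirely inside the r=11 cylinder at (-2, 9.5), so the union is just the r=11 cylinder at (-2, 9.5) — boundary = 68.92 mm; (rotated 45° about Z; rotation is an isometry so areas/perimeters/island counts are preserved). Overall, the cross-section is a single solid region. Total boundary length (outer) = 68.92 mm.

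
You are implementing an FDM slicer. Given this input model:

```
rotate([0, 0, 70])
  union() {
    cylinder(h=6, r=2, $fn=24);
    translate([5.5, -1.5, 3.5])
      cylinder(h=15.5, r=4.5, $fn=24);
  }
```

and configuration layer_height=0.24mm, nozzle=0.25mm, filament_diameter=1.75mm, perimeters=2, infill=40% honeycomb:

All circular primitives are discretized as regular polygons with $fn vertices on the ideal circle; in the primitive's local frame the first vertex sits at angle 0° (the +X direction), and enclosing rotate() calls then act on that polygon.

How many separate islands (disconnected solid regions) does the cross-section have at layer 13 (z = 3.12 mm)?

1

At z = 3.12 mm: the cylinder: section is a regular 24-gon, circumradius r=2; the cylinder at (5.5, -1.5) does not reach this height (z outside [3.5, 19]); Combining (union): only the r=2 cylinder is present, so the union is just that shape — 1 connected region; (rotated 70° about Z; rotation is an isometry so areas/perimeters/island counts are preserved). Overall, the cross-section is a single solid region. Island count = 1.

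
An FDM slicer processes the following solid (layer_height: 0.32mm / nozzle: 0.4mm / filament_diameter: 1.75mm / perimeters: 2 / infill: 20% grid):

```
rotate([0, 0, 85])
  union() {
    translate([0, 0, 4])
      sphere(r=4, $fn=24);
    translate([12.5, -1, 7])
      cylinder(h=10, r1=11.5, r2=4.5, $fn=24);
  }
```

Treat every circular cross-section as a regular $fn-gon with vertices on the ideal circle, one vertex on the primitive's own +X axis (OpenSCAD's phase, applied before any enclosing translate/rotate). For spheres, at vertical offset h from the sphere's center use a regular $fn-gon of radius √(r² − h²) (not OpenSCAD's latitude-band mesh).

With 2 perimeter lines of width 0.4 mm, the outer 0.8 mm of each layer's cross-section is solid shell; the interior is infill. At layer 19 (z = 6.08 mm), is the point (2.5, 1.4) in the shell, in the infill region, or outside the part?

At z = 6.08 mm: the r=4 sphere contributes a regular 24-gon of circumradius √(4²−2.08²) = 3.417; the cone at (12.5, -1) is not intersected at this z (z outside [7, 17]); Merging all regions: only the r=4 sphere is present, so the union is just that shape — 1 connected region; (whole slice rotated 85° about Z — lengths, areas and connectivity unchanged). Overall, the cross-section is a single solid region. Undo the 85° rotation: the query point maps to (1.613, -2.368) in the un-rotated model frame. The nearest boundary edge runs (1.71, -2.96)→(2.42, -2.42); distance from the point to it = 0.53 mm. The point is inside the cross-section, 0.53 mm from the nearest boundary — within the 0.8 mm shell band (2 × 0.4).

shell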